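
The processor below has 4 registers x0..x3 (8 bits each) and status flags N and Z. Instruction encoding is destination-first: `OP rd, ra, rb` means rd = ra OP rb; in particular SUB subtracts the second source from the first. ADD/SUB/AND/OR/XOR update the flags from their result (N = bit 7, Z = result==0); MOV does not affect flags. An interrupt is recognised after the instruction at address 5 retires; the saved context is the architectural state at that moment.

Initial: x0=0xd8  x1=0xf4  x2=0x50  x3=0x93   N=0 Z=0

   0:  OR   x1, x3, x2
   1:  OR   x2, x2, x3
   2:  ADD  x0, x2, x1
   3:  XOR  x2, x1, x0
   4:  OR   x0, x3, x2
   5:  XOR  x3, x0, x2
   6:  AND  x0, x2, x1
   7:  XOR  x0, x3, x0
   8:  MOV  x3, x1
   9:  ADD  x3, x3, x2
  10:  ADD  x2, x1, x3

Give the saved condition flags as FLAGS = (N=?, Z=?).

FLAGS = (N=1, Z=0)

after  0: x0=0xd8 x1=0xd3 x2=0x50 x3=0x93  N=1 Z=0
after  1: x0=0xd8 x1=0xd3 x2=0xd3 x3=0x93  N=1 Z=0
after  2: x0=0xa6 x1=0xd3 x2=0xd3 x3=0x93  N=1 Z=0
after  3: x0=0xa6 x1=0xd3 x2=0x75 x3=0x93  N=0 Z=0
after  4: x0=0xf7 x1=0xd3 x2=0x75 x3=0x93  N=1 Z=0
after  5: x0=0xf7 x1=0xd3 x2=0x75 x3=0x82  N=1 Z=0
-- IRQ taken; context saved, return-PC = 6 --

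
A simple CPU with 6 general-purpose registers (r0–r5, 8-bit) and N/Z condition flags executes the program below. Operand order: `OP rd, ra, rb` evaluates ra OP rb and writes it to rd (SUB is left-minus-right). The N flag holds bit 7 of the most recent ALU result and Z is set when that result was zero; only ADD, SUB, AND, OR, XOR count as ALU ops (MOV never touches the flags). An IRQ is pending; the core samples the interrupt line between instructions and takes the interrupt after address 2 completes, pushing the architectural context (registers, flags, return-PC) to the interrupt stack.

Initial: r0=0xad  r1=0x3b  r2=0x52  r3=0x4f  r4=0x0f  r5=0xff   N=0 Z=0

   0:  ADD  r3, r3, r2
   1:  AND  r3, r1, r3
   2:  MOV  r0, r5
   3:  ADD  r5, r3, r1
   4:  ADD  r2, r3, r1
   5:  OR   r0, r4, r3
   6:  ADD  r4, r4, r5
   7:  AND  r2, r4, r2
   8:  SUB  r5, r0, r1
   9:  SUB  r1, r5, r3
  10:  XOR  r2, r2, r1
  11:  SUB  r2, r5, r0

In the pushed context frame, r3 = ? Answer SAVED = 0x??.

SAVED = 0x21

after  0: r0=0xad r1=0x3b r2=0x52 r3=0xa1 r4=0x0f r5=0xff  N=1 Z=0
after  1: r0=0xad r1=0x3b r2=0x52 r3=0x21 r4=0x0f r5=0xff  N=0 Z=0
after  2: r0=0xff r1=0x3b r2=0x52 r3=0x21 r4=0x0f r5=0xff  N=0 Z=0
-- IRQ taken; context saved, return-PC = 3 --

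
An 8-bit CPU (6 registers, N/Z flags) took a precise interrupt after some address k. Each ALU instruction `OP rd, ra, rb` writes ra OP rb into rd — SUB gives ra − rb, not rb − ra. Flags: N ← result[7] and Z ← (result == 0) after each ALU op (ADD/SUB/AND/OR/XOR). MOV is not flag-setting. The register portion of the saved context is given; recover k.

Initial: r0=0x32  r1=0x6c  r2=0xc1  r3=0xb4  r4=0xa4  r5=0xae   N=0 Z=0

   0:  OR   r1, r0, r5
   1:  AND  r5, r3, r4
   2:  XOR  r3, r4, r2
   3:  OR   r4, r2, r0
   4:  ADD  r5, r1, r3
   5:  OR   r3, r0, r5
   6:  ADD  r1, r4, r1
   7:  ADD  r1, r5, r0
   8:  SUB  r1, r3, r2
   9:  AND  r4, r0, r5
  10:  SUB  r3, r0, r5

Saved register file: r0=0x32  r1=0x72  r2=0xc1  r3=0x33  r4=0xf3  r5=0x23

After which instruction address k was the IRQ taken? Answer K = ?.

K = 8

after  0: r0=0x32 r1=0xbe r2=0xc1 r3=0xb4 r4=0xa4 r5=0xae  N=1 Z=0
after  1: r0=0x32 r1=0xbe r2=0xc1 r3=0xb4 r4=0xa4 r5=0xa4  N=1 Z=0
after  2: r0=0x32 r1=0xbe r2=0xc1 r3=0x65 r4=0xa4 r5=0xa4  N=0 Z=0
after  3: r0=0x32 r1=0xbe r2=0xc1 r3=0x65 r4=0xf3 r5=0xa4  N=1 Z=0
after  4: r0=0x32 r1=0xbe r2=0xc1 r3=0x65 r4=0xf3 r5=0x23  N=0 Z=0
after  5: r0=0x32 r1=0xbe r2=0xc1 r3=0x33 r4=0xf3 r5=0x23  N=0 Z=0
after  6: r0=0x32 r1=0xb1 r2=0xc1 r3=0x33 r4=0xf3 r5=0x23  N=1 Z=0
after  7: r0=0x32 r1=0x55 r2=0xc1 r3=0x33 r4=0xf3 r5=0x23  N=0 Z=0
after  8: r0=0x32 r1=0x72 r2=0xc1 r3=0x33 r4=0xf3 r5=0x23  N=0 Z=0
-- IRQ taken; context saved, return-PC = 9 --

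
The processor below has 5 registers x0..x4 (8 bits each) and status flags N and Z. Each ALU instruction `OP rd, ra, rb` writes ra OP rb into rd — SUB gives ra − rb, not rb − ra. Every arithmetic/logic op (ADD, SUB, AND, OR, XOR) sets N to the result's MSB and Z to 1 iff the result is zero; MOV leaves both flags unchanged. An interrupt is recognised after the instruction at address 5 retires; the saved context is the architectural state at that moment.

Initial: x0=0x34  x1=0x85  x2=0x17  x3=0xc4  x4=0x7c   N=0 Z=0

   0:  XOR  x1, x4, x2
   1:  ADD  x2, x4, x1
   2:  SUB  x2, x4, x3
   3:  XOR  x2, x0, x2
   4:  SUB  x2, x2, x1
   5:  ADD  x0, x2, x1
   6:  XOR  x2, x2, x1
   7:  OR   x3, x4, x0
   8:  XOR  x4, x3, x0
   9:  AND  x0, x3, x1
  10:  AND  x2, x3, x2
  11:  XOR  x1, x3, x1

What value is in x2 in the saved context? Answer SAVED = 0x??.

after  0: x0=0x34 x1=0x6b x2=0x17 x3=0xc4 x4=0x7c  N=0 Z=0
after  1: x0=0x34 x1=0x6b x2=0xe7 x3=0xc4 x4=0x7c  N=1 Z=0
after  2: x0=0x34 x1=0x6b x2=0xb8 x3=0xc4 x4=0x7c  N=1 Z=0
after  3: x0=0x34 x1=0x6b x2=0x8c x3=0xc4 x4=0x7c  N=1 Z=0
after  4: x0=0x34 x1=0x6b x2=0x21 x3=0xc4 x4=0x7c  N=0 Z=0
after  5: x0=0x8c x1=0x6b x2=0x21 x3=0xc4 x4=0x7c  N=1 Z=0
-- IRQ taken; context saved, return-PC = 6 --

SAVED = 0x21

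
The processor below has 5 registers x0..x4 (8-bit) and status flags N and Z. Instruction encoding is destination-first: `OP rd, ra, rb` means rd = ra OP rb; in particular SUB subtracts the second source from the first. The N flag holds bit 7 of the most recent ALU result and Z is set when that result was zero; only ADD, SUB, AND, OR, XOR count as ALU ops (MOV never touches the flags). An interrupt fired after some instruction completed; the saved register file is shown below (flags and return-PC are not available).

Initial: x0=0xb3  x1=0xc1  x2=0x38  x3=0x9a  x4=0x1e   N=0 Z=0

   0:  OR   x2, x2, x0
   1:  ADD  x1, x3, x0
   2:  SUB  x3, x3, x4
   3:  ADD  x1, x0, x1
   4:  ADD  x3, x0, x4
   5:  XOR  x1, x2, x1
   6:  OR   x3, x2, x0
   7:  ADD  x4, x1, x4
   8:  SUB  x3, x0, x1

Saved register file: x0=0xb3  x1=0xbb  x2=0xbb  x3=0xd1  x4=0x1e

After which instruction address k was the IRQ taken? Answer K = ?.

K = 5

after  0: x0=0xb3 x1=0xc1 x2=0xbb x3=0x9a x4=0x1e  N=1 Z=0
after  1: x0=0xb3 x1=0x4d x2=0xbb x3=0x9a x4=0x1e  N=0 Z=0
after  2: x0=0xb3 x1=0x4d x2=0xbb x3=0x7c x4=0x1e  N=0 Z=0
after  3: x0=0xb3 x1=0x00 x2=0xbb x3=0x7c x4=0x1e  N=0 Z=1
after  4: x0=0xb3 x1=0x00 x2=0xbb x3=0xd1 x4=0x1e  N=1 Z=0
after  5: x0=0xb3 x1=0xbb x2=0xbb x3=0xd1 x4=0x1e  N=1 Z=0
-- IRQ taken; context saved, return-PC = 6 --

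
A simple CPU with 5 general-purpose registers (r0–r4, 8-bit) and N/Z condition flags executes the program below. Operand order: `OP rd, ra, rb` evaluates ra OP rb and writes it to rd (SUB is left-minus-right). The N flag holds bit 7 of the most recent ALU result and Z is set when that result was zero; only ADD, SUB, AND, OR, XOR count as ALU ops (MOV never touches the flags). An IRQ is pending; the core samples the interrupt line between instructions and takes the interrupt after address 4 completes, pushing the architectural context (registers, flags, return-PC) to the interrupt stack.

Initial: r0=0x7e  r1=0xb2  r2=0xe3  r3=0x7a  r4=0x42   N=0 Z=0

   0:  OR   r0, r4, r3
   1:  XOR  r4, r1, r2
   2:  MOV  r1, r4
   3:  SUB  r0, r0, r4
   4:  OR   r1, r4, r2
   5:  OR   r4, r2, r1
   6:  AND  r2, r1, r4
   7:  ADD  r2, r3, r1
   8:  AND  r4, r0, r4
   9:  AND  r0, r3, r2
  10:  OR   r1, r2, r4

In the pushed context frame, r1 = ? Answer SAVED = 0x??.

after  0: r0=0x7a r1=0xb2 r2=0xe3 r3=0x7a r4=0x42  N=0 Z=0
after  1: r0=0x7a r1=0xb2 r2=0xe3 r3=0x7a r4=0x51  N=0 Z=0
after  2: r0=0x7a r1=0x51 r2=0xe3 r3=0x7a r4=0x51  N=0 Z=0
after  3: r0=0x29 r1=0x51 r2=0xe3 r3=0x7a r4=0x51  N=0 Z=0
after  4: r0=0x29 r1=0xf3 r2=0xe3 r3=0x7a r4=0x51  N=1 Z=0
-- IRQ taken; context saved, return-PC = 5 --

SAVED = 0xf3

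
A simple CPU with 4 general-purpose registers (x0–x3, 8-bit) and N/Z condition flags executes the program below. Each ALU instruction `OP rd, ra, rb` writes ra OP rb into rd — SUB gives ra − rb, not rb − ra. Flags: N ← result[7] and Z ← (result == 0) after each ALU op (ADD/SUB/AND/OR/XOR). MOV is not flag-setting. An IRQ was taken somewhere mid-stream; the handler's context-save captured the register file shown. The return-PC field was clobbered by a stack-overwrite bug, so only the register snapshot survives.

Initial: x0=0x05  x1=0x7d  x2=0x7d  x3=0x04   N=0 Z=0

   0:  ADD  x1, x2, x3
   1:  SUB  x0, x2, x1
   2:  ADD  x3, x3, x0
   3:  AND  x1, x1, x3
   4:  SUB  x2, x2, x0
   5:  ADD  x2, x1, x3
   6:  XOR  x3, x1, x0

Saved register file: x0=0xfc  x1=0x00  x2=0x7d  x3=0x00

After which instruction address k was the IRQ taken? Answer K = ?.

after  0: x0=0x05 x1=0x81 x2=0x7d x3=0x04  N=1 Z=0
after  1: x0=0xfc x1=0x81 x2=0x7d x3=0x04  N=1 Z=0
after  2: x0=0xfc x1=0x81 x2=0x7d x3=0x00  N=0 Z=1
after  3: x0=0xfc x1=0x00 x2=0x7d x3=0x00  N=0 Z=1
-- IRQ taken; context saved, return-PC = 4 --

K = 3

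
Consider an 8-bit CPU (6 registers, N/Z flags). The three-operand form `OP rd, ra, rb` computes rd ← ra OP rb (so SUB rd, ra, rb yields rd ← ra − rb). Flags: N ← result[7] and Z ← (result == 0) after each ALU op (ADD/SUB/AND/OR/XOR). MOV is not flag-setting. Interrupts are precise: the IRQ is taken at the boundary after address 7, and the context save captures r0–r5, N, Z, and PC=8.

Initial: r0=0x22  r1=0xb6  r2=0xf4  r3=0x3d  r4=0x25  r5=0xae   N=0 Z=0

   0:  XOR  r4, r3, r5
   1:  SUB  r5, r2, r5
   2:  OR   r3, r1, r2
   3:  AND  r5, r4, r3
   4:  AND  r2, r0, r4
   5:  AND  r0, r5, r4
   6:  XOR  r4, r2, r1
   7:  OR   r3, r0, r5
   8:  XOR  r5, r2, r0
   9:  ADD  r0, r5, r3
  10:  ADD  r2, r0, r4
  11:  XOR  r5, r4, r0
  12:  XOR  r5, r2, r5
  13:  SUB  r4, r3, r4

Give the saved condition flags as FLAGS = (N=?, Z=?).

after  0: r0=0x22 r1=0xb6 r2=0xf4 r3=0x3d r4=0x93 r5=0xae  N=1 Z=0
after  1: r0=0x22 r1=0xb6 r2=0xf4 r3=0x3d r4=0x93 r5=0x46  N=0 Z=0
after  2: r0=0x22 r1=0xb6 r2=0xf4 r3=0xf6 r4=0x93 r5=0x46  N=1 Z=0
after  3: r0=0x22 r1=0xb6 r2=0xf4 r3=0xf6 r4=0x93 r5=0x92  N=1 Z=0
after  4: r0=0x22 r1=0xb6 r2=0x02 r3=0xf6 r4=0x93 r5=0x92  N=0 Z=0
after  5: r0=0x92 r1=0xb6 r2=0x02 r3=0xf6 r4=0x93 r5=0x92  N=1 Z=0
after  6: r0=0x92 r1=0xb6 r2=0x02 r3=0xf6 r4=0xb4 r5=0x92  N=1 Z=0
after  7: r0=0x92 r1=0xb6 r2=0x02 r3=0x92 r4=0xb4 r5=0x92  N=1 Z=0
-- IRQ taken; context saved, return-PC = 8 --

FLAGS = (N=1, Z=0)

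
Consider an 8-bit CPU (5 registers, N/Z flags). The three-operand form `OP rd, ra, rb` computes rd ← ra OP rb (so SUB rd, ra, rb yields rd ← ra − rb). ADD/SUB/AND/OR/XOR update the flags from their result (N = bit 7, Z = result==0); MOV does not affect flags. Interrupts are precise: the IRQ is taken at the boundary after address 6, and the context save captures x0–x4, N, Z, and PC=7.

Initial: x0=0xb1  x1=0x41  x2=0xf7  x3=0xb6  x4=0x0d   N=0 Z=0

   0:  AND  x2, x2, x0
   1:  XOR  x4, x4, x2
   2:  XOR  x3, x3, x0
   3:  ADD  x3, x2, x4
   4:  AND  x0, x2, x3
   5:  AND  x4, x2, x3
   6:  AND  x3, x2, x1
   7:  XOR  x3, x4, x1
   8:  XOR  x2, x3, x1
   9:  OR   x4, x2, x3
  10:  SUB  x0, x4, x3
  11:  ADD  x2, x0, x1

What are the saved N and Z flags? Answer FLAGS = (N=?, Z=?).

after  0: x0=0xb1 x1=0x41 x2=0xb1 x3=0xb6 x4=0x0d  N=1 Z=0
after  1: x0=0xb1 x1=0x41 x2=0xb1 x3=0xb6 x4=0xbc  N=1 Z=0
after  2: x0=0xb1 x1=0x41 x2=0xb1 x3=0x07 x4=0xbc  N=0 Z=0
after  3: x0=0xb1 x1=0x41 x2=0xb1 x3=0x6d x4=0xbc  N=0 Z=0
after  4: x0=0x21 x1=0x41 x2=0xb1 x3=0x6d x4=0xbc  N=0 Z=0
after  5: x0=0x21 x1=0x41 x2=0xb1 x3=0x6d x4=0x21  N=0 Z=0
after  6: x0=0x21 x1=0x41 x2=0xb1 x3=0x01 x4=0x21  N=0 Z=0
-- IRQ taken; context saved, return-PC = 7 --

FLAGS = (N=0, Z=0)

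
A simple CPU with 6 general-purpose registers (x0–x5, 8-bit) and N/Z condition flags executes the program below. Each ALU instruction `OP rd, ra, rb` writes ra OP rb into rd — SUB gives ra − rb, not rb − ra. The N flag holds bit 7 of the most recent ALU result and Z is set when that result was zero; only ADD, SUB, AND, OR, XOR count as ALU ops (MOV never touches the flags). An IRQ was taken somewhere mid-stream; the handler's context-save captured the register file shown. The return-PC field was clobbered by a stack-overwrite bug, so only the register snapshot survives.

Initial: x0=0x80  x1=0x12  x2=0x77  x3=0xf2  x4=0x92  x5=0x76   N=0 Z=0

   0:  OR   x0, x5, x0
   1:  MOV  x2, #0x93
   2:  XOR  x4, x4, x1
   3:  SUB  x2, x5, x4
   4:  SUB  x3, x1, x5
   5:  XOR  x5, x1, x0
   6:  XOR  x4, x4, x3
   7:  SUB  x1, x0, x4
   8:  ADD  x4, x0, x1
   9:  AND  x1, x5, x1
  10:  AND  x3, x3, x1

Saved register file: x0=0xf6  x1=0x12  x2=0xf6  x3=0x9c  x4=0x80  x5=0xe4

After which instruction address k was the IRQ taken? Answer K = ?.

after  0: x0=0xf6 x1=0x12 x2=0x77 x3=0xf2 x4=0x92 x5=0x76  N=1 Z=0
after  1: x0=0xf6 x1=0x12 x2=0x93 x3=0xf2 x4=0x92 x5=0x76  N=1 Z=0
after  2: x0=0xf6 x1=0x12 x2=0x93 x3=0xf2 x4=0x80 x5=0x76  N=1 Z=0
after  3: x0=0xf6 x1=0x12 x2=0xf6 x3=0xf2 x4=0x80 x5=0x76  N=1 Z=0
after  4: x0=0xf6 x1=0x12 x2=0xf6 x3=0x9c x4=0x80 x5=0x76  N=1 Z=0
after  5: x0=0xf6 x1=0x12 x2=0xf6 x3=0x9c x4=0x80 x5=0xe4  N=1 Z=0
-- IRQ taken; context saved, return-PC = 6 --

K = 5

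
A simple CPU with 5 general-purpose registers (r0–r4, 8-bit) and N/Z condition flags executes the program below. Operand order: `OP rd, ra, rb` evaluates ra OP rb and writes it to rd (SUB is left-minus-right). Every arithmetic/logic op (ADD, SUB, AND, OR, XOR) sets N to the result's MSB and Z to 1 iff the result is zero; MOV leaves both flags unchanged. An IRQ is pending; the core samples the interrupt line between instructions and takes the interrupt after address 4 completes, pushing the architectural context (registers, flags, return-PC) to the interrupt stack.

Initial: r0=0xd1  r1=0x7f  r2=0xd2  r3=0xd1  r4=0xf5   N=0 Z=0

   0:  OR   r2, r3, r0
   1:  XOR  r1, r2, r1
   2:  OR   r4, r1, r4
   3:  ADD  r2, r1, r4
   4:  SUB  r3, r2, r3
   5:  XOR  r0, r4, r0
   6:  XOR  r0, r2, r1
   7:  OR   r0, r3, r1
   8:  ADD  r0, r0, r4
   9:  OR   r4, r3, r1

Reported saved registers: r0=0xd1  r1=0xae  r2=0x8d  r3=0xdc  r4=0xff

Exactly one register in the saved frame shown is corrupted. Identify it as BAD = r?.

BAD = r2

after  0: r0=0xd1 r1=0x7f r2=0xd1 r3=0xd1 r4=0xf5  N=1 Z=0
after  1: r0=0xd1 r1=0xae r2=0xd1 r3=0xd1 r4=0xf5  N=1 Z=0
after  2: r0=0xd1 r1=0xae r2=0xd1 r3=0xd1 r4=0xff  N=1 Z=0
after  3: r0=0xd1 r1=0xae r2=0xad r3=0xd1 r4=0xff  N=1 Z=0
after  4: r0=0xd1 r1=0xae r2=0xad r3=0xdc r4=0xff  N=1 Z=0
-- IRQ taken; context saved, return-PC = 5 --
mismatch: r2: reported 0x8d vs actual 0xad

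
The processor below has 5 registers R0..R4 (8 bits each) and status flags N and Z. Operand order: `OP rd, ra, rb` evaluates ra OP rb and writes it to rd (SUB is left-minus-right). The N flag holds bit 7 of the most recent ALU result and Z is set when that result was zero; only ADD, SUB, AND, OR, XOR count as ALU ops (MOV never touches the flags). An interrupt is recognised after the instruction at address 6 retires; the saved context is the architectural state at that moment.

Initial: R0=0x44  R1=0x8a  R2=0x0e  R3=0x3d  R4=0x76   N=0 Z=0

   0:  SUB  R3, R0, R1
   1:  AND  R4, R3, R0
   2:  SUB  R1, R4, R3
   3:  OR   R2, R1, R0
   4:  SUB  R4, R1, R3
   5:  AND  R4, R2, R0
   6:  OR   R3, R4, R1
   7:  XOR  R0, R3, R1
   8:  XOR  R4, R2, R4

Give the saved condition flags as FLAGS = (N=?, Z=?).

after  0: R0=0x44 R1=0x8a R2=0x0e R3=0xba R4=0x76  N=1 Z=0
after  1: R0=0x44 R1=0x8a R2=0x0e R3=0xba R4=0x00  N=0 Z=1
after  2: R0=0x44 R1=0x46 R2=0x0e R3=0xba R4=0x00  N=0 Z=0
after  3: R0=0x44 R1=0x46 R2=0x46 R3=0xba R4=0x00  N=0 Z=0
after  4: R0=0x44 R1=0x46 R2=0x46 R3=0xba R4=0x8c  N=1 Z=0
after  5: R0=0x44 R1=0x46 R2=0x46 R3=0xba R4=0x44  N=0 Z=0
after  6: R0=0x44 R1=0x46 R2=0x46 R3=0x46 R4=0x44  N=0 Z=0
-- IRQ taken; context saved, return-PC = 7 --

FLAGS = (N=0, Z=0)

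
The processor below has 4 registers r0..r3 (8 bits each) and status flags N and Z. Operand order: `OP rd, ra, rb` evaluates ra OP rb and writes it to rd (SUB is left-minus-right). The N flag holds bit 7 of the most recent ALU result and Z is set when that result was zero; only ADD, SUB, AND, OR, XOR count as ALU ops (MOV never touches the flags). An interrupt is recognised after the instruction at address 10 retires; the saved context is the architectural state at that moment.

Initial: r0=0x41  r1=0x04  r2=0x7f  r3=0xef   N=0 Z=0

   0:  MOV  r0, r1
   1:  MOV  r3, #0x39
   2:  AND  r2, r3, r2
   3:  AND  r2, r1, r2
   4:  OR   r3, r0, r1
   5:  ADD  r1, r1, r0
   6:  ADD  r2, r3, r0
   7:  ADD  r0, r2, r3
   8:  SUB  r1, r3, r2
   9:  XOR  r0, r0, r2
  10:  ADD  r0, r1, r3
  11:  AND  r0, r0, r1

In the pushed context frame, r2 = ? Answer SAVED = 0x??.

SAVED = 0x08

after  0: r0=0x04 r1=0x04 r2=0x7f r3=0xef  N=0 Z=0
after  1: r0=0x04 r1=0x04 r2=0x7f r3=0x39  N=0 Z=0
after  2: r0=0x04 r1=0x04 r2=0x39 r3=0x39  N=0 Z=0
after  3: r0=0x04 r1=0x04 r2=0x00 r3=0x39  N=0 Z=1
after  4: r0=0x04 r1=0x04 r2=0x00 r3=0x04  N=0 Z=0
after  5: r0=0x04 r1=0x08 r2=0x00 r3=0x04  N=0 Z=0
after  6: r0=0x04 r1=0x08 r2=0x08 r3=0x04  N=0 Z=0
after  7: r0=0x0c r1=0x08 r2=0x08 r3=0x04  N=0 Z=0
after  8: r0=0x0c r1=0xfc r2=0x08 r3=0x04  N=1 Z=0
after  9: r0=0x04 r1=0xfc r2=0x08 r3=0x04  N=0 Z=0
after 10: r0=0x00 r1=0xfc r2=0x08 r3=0x04  N=0 Z=1
-- IRQ taken; context saved, return-PC = 11 --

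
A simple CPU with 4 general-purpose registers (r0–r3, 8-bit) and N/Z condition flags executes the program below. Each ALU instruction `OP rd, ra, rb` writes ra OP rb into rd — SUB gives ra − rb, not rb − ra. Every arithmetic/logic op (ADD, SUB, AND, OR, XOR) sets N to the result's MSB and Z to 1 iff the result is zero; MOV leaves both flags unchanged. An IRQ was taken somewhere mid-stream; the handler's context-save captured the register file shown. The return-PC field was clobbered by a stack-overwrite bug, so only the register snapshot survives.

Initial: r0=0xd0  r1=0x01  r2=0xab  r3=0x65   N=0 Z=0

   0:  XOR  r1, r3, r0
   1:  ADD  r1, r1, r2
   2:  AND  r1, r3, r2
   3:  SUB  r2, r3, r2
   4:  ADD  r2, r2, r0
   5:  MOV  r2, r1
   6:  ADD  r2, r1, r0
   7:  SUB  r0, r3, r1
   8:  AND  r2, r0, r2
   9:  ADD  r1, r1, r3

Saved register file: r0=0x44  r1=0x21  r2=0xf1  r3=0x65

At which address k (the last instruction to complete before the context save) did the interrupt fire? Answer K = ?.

after  0: r0=0xd0 r1=0xb5 r2=0xab r3=0x65  N=1 Z=0
after  1: r0=0xd0 r1=0x60 r2=0xab r3=0x65  N=0 Z=0
after  2: r0=0xd0 r1=0x21 r2=0xab r3=0x65  N=0 Z=0
after  3: r0=0xd0 r1=0x21 r2=0xba r3=0x65  N=1 Z=0
after  4: r0=0xd0 r1=0x21 r2=0x8a r3=0x65  N=1 Z=0
after  5: r0=0xd0 r1=0x21 r2=0x21 r3=0x65  N=1 Z=0
after  6: r0=0xd0 r1=0x21 r2=0xf1 r3=0x65  N=1 Z=0
after  7: r0=0x44 r1=0x21 r2=0xf1 r3=0x65  N=0 Z=0
-- IRQ taken; context saved, return-PC = 8 --

K = 7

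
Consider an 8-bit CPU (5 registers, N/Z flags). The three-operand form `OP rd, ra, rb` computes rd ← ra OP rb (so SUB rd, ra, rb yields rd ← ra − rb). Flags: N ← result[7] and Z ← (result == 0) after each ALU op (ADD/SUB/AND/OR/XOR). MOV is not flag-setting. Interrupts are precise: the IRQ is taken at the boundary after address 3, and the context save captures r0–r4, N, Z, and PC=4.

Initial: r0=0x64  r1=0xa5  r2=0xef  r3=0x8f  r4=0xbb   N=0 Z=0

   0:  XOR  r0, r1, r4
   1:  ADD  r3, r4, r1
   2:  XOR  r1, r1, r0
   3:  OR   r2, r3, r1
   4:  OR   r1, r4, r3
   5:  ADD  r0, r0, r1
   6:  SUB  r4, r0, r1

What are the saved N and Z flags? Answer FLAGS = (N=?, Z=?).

FLAGS = (N=1, Z=0)

after  0: r0=0x1e r1=0xa5 r2=0xef r3=0x8f r4=0xbb  N=0 Z=0
after  1: r0=0x1e r1=0xa5 r2=0xef r3=0x60 r4=0xbb  N=0 Z=0
after  2: r0=0x1e r1=0xbb r2=0xef r3=0x60 r4=0xbb  N=1 Z=0
after  3: r0=0x1e r1=0xbb r2=0xfb r3=0x60 r4=0xbb  N=1 Z=0
-- IRQ taken; context saved, return-PC = 4 --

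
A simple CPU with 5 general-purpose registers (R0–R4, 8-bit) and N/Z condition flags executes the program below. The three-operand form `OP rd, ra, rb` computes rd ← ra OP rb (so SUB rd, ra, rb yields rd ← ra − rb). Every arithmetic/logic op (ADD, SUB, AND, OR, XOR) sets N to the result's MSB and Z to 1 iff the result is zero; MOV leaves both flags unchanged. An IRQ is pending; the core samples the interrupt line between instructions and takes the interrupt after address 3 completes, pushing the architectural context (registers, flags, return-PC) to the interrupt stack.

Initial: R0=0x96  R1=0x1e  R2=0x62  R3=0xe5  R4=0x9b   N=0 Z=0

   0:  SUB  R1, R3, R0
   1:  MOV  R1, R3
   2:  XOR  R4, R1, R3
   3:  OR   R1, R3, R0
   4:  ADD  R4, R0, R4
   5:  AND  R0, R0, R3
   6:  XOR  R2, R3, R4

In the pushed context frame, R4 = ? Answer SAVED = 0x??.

after  0: R0=0x96 R1=0x4f R2=0x62 R3=0xe5 R4=0x9b  N=0 Z=0
after  1: R0=0x96 R1=0xe5 R2=0x62 R3=0xe5 R4=0x9b  N=0 Z=0
after  2: R0=0x96 R1=0xe5 R2=0x62 R3=0xe5 R4=0x00  N=0 Z=1
after  3: R0=0x96 R1=0xf7 R2=0x62 R3=0xe5 R4=0x00  N=1 Z=0
-- IRQ taken; context saved, return-PC = 4 --

SAVED = 0x00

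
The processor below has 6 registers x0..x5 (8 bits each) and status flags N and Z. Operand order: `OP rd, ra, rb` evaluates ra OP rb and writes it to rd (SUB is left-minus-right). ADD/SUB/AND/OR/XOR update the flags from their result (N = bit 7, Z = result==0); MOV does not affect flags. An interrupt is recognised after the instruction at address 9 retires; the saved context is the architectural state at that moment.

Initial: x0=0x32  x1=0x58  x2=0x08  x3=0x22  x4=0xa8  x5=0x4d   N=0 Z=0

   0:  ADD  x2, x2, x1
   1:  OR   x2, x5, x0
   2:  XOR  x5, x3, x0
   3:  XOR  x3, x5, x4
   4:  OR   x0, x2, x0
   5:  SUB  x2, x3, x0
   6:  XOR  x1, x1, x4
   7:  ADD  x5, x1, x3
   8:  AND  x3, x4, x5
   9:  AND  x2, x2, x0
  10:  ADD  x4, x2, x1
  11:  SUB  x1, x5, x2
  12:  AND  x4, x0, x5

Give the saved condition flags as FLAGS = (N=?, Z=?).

FLAGS = (N=0, Z=0)

after  0: x0=0x32 x1=0x58 x2=0x60 x3=0x22 x4=0xa8 x5=0x4d  N=0 Z=0
after  1: x0=0x32 x1=0x58 x2=0x7f x3=0x22 x4=0xa8 x5=0x4d  N=0 Z=0
after  2: x0=0x32 x1=0x58 x2=0x7f x3=0x22 x4=0xa8 x5=0x10  N=0 Z=0
after  3: x0=0x32 x1=0x58 x2=0x7f x3=0xb8 x4=0xa8 x5=0x10  N=1 Z=0
after  4: x0=0x7f x1=0x58 x2=0x7f x3=0xb8 x4=0xa8 x5=0x10  N=0 Z=0
after  5: x0=0x7f x1=0x58 x2=0x39 x3=0xb8 x4=0xa8 x5=0x10  N=0 Z=0
after  6: x0=0x7f x1=0xf0 x2=0x39 x3=0xb8 x4=0xa8 x5=0x10  N=1 Z=0
after  7: x0=0x7f x1=0xf0 x2=0x39 x3=0xb8 x4=0xa8 x5=0xa8  N=1 Z=0
after  8: x0=0x7f x1=0xf0 x2=0x39 x3=0xa8 x4=0xa8 x5=0xa8  N=1 Z=0
after  9: x0=0x7f x1=0xf0 x2=0x39 x3=0xa8 x4=0xa8 x5=0xa8  N=0 Z=0
-- IRQ taken; context saved, return-PC = 10 --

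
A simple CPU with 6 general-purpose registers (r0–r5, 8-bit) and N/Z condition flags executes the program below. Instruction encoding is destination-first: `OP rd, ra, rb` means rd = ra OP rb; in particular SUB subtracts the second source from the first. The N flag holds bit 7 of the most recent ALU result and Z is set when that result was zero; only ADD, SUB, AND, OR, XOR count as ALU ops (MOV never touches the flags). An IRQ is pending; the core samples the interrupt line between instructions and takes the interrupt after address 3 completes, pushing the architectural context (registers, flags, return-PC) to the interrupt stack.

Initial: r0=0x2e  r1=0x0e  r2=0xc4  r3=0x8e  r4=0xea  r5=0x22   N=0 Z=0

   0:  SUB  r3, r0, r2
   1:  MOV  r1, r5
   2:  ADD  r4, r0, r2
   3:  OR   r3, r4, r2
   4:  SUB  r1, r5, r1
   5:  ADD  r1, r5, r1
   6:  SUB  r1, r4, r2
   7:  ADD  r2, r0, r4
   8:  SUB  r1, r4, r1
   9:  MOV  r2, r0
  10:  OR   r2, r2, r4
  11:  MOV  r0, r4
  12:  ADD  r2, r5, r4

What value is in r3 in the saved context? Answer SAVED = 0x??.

after  0: r0=0x2e r1=0x0e r2=0xc4 r3=0x6a r4=0xea r5=0x22  N=0 Z=0
after  1: r0=0x2e r1=0x22 r2=0xc4 r3=0x6a r4=0xea r5=0x22  N=0 Z=0
after  2: r0=0x2e r1=0x22 r2=0xc4 r3=0x6a r4=0xf2 r5=0x22  N=1 Z=0
after  3: r0=0x2e r1=0x22 r2=0xc4 r3=0xf6 r4=0xf2 r5=0x22  N=1 Z=0
-- IRQ taken; context saved, return-PC = 4 --

SAVED = 0xf6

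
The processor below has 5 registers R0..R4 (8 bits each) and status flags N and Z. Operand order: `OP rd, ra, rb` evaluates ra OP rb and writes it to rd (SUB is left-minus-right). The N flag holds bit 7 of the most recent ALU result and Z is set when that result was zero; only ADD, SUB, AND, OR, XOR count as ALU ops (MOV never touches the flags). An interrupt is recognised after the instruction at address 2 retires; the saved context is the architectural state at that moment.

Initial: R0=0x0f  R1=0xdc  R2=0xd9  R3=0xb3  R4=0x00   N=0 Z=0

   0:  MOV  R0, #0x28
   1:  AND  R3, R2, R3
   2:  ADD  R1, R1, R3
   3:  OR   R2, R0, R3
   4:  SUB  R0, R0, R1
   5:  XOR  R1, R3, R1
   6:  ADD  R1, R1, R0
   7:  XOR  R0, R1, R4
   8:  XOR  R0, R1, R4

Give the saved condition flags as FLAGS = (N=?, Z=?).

after  0: R0=0x28 R1=0xdc R2=0xd9 R3=0xb3 R4=0x00  N=0 Z=0
after  1: R0=0x28 R1=0xdc R2=0xd9 R3=0x91 R4=0x00  N=1 Z=0
after  2: R0=0x28 R1=0x6d R2=0xd9 R3=0x91 R4=0x00  N=0 Z=0
-- IRQ taken; context saved, return-PC = 3 --

FLAGS = (N=0, Z=0)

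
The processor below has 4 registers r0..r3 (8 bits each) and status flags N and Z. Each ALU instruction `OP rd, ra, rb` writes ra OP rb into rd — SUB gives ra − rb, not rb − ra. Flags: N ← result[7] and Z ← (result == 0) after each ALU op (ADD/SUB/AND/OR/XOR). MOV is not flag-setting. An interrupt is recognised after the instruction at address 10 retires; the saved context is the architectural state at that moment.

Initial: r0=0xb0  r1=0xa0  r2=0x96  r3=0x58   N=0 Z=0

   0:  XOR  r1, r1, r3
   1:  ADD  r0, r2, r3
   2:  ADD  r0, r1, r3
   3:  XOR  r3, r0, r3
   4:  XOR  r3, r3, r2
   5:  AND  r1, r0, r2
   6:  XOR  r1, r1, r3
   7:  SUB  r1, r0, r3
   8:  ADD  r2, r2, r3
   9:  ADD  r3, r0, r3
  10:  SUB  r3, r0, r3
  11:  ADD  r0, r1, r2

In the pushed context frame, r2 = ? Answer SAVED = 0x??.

after  0: r0=0xb0 r1=0xf8 r2=0x96 r3=0x58  N=1 Z=0
after  1: r0=0xee r1=0xf8 r2=0x96 r3=0x58  N=1 Z=0
after  2: r0=0x50 r1=0xf8 r2=0x96 r3=0x58  N=0 Z=0
after  3: r0=0x50 r1=0xf8 r2=0x96 r3=0x08  N=0 Z=0
after  4: r0=0x50 r1=0xf8 r2=0x96 r3=0x9e  N=1 Z=0
after  5: r0=0x50 r1=0x10 r2=0x96 r3=0x9e  N=0 Z=0
after  6: r0=0x50 r1=0x8e r2=0x96 r3=0x9e  N=1 Z=0
after  7: r0=0x50 r1=0xb2 r2=0x96 r3=0x9e  N=1 Z=0
after  8: r0=0x50 r1=0xb2 r2=0x34 r3=0x9e  N=0 Z=0
after  9: r0=0x50 r1=0xb2 r2=0x34 r3=0xee  N=1 Z=0
after 10: r0=0x50 r1=0xb2 r2=0x34 r3=0x62  N=0 Z=0
-- IRQ taken; context saved, return-PC = 11 --

SAVED = 0x34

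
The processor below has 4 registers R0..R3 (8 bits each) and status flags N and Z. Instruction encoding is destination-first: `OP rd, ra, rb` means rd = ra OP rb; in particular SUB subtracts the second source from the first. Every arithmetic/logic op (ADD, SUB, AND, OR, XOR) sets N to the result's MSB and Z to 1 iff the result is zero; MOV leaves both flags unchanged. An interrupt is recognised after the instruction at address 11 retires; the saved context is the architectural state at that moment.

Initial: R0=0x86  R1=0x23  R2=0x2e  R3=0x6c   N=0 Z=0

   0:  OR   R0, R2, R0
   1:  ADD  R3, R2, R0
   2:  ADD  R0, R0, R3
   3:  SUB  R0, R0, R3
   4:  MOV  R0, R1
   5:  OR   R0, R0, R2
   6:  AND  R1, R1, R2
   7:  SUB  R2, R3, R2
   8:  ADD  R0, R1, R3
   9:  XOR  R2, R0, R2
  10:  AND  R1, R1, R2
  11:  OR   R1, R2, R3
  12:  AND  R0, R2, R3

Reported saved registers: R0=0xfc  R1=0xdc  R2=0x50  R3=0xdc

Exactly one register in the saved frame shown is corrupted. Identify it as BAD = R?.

BAD = R0

after  0: R0=0xae R1=0x23 R2=0x2e R3=0x6c  N=1 Z=0
after  1: R0=0xae R1=0x23 R2=0x2e R3=0xdc  N=1 Z=0
after  2: R0=0x8a R1=0x23 R2=0x2e R3=0xdc  N=1 Z=0
after  3: R0=0xae R1=0x23 R2=0x2e R3=0xdc  N=1 Z=0
after  4: R0=0x23 R1=0x23 R2=0x2e R3=0xdc  N=1 Z=0
after  5: R0=0x2f R1=0x23 R2=0x2e R3=0xdc  N=0 Z=0
after  6: R0=0x2f R1=0x22 R2=0x2e R3=0xdc  N=0 Z=0
after  7: R0=0x2f R1=0x22 R2=0xae R3=0xdc  N=1 Z=0
after  8: R0=0xfe R1=0x22 R2=0xae R3=0xdc  N=1 Z=0
after  9: R0=0xfe R1=0x22 R2=0x50 R3=0xdc  N=0 Z=0
after 10: R0=0xfe R1=0x00 R2=0x50 R3=0xdc  N=0 Z=1
after 11: R0=0xfe R1=0xdc R2=0x50 R3=0xdc  N=1 Z=0
-- IRQ taken; context saved, return-PC = 12 --
mismatch: R0: reported 0xfc vs actual 0xfe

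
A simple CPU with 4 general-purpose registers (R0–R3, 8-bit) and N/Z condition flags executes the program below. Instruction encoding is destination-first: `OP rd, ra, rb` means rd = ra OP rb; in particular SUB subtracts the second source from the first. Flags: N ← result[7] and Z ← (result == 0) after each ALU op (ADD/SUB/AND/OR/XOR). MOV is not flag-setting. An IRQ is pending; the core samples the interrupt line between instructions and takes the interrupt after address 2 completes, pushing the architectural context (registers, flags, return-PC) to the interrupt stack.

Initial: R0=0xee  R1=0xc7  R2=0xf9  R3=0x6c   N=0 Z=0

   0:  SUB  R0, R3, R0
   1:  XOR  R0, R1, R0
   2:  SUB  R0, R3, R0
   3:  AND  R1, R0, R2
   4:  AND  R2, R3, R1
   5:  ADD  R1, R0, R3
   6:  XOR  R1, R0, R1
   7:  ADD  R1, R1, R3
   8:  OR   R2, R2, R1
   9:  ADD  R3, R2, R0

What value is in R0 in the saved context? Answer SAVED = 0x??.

SAVED = 0xb3

after  0: R0=0x7e R1=0xc7 R2=0xf9 R3=0x6c  N=0 Z=0
after  1: R0=0xb9 R1=0xc7 R2=0xf9 R3=0x6c  N=1 Z=0
after  2: R0=0xb3 R1=0xc7 R2=0xf9 R3=0x6c  N=1 Z=0
-- IRQ taken; context saved, return-PC = 3 --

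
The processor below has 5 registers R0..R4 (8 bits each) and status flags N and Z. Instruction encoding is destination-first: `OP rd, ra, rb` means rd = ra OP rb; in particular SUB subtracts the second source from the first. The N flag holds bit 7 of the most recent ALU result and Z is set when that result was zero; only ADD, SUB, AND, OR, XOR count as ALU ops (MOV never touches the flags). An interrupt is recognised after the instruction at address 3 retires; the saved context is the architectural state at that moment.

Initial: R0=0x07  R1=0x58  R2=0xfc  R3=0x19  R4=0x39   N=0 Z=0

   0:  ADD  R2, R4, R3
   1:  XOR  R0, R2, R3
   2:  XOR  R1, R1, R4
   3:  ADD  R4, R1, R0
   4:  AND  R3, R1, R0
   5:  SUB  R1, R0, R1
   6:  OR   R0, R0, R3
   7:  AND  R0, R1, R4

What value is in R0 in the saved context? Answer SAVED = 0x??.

after  0: R0=0x07 R1=0x58 R2=0x52 R3=0x19 R4=0x39  N=0 Z=0
after  1: R0=0x4b R1=0x58 R2=0x52 R3=0x19 R4=0x39  N=0 Z=0
after  2: R0=0x4b R1=0x61 R2=0x52 R3=0x19 R4=0x39  N=0 Z=0
after  3: R0=0x4b R1=0x61 R2=0x52 R3=0x19 R4=0xac  N=1 Z=0
-- IRQ taken; context saved, return-PC = 4 --

SAVED = 0x4b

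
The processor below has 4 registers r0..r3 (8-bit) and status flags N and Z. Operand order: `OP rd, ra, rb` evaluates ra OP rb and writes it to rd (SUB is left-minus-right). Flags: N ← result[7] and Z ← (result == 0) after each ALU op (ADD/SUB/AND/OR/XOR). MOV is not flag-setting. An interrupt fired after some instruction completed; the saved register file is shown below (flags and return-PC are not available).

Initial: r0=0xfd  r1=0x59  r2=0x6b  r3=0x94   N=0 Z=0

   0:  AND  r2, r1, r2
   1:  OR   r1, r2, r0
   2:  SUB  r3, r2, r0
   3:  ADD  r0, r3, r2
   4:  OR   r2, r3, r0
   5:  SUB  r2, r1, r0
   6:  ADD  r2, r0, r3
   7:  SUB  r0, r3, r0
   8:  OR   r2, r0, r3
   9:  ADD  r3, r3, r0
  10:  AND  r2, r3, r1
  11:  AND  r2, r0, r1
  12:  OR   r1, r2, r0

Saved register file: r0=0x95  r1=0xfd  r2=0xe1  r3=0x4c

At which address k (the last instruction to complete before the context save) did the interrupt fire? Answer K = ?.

K = 6

after  0: r0=0xfd r1=0x59 r2=0x49 r3=0x94  N=0 Z=0
after  1: r0=0xfd r1=0xfd r2=0x49 r3=0x94  N=1 Z=0
after  2: r0=0xfd r1=0xfd r2=0x49 r3=0x4c  N=0 Z=0
after  3: r0=0x95 r1=0xfd r2=0x49 r3=0x4c  N=1 Z=0
after  4: r0=0x95 r1=0xfd r2=0xdd r3=0x4c  N=1 Z=0
after  5: r0=0x95 r1=0xfd r2=0x68 r3=0x4c  N=0 Z=0
after  6: r0=0x95 r1=0xfd r2=0xe1 r3=0x4c  N=1 Z=0
-- IRQ taken; context saved, return-PC = 7 --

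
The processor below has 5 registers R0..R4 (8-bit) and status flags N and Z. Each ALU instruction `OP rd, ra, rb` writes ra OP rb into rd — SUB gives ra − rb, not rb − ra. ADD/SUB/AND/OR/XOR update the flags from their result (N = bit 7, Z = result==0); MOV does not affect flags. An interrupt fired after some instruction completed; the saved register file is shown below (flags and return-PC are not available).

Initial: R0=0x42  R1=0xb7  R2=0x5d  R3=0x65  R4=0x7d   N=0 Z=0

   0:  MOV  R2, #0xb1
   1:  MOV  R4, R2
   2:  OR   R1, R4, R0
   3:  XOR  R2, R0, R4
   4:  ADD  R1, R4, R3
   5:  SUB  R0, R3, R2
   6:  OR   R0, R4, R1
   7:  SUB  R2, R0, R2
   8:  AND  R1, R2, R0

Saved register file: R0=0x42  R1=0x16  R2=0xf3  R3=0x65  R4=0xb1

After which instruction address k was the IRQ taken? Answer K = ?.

after  0: R0=0x42 R1=0xb7 R2=0xb1 R3=0x65 R4=0x7d  N=0 Z=0
after  1: R0=0x42 R1=0xb7 R2=0xb1 R3=0x65 R4=0xb1  N=0 Z=0
after  2: R0=0x42 R1=0xf3 R2=0xb1 R3=0x65 R4=0xb1  N=1 Z=0
after  3: R0=0x42 R1=0xf3 R2=0xf3 R3=0x65 R4=0xb1  N=1 Z=0
after  4: R0=0x42 R1=0x16 R2=0xf3 R3=0x65 R4=0xb1  N=0 Z=0
-- IRQ taken; context saved, return-PC = 5 --

K = 4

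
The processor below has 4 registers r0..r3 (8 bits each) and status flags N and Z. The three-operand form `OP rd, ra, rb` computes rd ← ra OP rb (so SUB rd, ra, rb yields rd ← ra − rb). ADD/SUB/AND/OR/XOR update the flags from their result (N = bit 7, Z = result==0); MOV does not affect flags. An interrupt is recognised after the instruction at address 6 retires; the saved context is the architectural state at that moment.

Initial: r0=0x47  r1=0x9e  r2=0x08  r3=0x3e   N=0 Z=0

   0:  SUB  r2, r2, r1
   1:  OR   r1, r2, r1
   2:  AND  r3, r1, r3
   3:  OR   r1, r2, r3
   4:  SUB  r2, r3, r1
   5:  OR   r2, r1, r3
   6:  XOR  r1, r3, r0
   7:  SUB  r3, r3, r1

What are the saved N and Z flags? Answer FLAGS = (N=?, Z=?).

FLAGS = (N=0, Z=0)

after  0: r0=0x47 r1=0x9e r2=0x6a r3=0x3e  N=0 Z=0
after  1: r0=0x47 r1=0xfe r2=0x6a r3=0x3e  N=1 Z=0
after  2: r0=0x47 r1=0xfe r2=0x6a r3=0x3e  N=0 Z=0
after  3: r0=0x47 r1=0x7e r2=0x6a r3=0x3e  N=0 Z=0
after  4: r0=0x47 r1=0x7e r2=0xc0 r3=0x3e  N=1 Z=0
after  5: r0=0x47 r1=0x7e r2=0x7e r3=0x3e  N=0 Z=0
after  6: r0=0x47 r1=0x79 r2=0x7e r3=0x3e  N=0 Z=0
-- IRQ taken; context saved, return-PC = 7 --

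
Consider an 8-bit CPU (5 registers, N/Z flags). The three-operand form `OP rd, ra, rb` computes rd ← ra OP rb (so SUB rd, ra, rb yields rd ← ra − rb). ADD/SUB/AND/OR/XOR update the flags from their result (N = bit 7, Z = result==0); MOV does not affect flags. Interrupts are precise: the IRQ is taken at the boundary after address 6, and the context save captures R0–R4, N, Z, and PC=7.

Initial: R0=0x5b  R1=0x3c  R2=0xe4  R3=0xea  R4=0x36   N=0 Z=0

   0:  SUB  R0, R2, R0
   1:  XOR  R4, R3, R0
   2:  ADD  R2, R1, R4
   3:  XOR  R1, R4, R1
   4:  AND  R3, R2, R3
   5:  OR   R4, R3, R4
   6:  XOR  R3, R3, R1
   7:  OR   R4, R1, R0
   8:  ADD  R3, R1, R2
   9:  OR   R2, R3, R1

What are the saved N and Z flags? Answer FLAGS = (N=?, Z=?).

FLAGS = (N=1, Z=0)

after  0: R0=0x89 R1=0x3c R2=0xe4 R3=0xea R4=0x36  N=1 Z=0
after  1: R0=0x89 R1=0x3c R2=0xe4 R3=0xea R4=0x63  N=0 Z=0
after  2: R0=0x89 R1=0x3c R2=0x9f R3=0xea R4=0x63  N=1 Z=0
after  3: R0=0x89 R1=0x5f R2=0x9f R3=0xea R4=0x63  N=0 Z=0
after  4: R0=0x89 R1=0x5f R2=0x9f R3=0x8a R4=0x63  N=1 Z=0
after  5: R0=0x89 R1=0x5f R2=0x9f R3=0x8a R4=0xeb  N=1 Z=0
after  6: R0=0x89 R1=0x5f R2=0x9f R3=0xd5 R4=0xeb  N=1 Z=0
-- IRQ taken; context saved, return-PC = 7 --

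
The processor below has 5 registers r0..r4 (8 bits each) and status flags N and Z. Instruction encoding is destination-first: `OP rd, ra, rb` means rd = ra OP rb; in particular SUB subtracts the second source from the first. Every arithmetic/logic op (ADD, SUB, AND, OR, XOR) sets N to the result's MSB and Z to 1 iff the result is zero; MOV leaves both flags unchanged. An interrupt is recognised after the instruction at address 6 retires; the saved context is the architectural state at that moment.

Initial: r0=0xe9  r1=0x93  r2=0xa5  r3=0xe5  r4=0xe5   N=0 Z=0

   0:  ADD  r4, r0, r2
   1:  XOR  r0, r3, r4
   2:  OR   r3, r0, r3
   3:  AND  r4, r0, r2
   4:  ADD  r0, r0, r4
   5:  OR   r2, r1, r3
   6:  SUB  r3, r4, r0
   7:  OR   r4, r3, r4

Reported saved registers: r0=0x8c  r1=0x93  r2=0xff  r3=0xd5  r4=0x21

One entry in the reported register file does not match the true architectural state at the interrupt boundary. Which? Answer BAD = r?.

after  0: r0=0xe9 r1=0x93 r2=0xa5 r3=0xe5 r4=0x8e  N=1 Z=0
after  1: r0=0x6b r1=0x93 r2=0xa5 r3=0xe5 r4=0x8e  N=0 Z=0
after  2: r0=0x6b r1=0x93 r2=0xa5 r3=0xef r4=0x8e  N=1 Z=0
after  3: r0=0x6b r1=0x93 r2=0xa5 r3=0xef r4=0x21  N=0 Z=0
after  4: r0=0x8c r1=0x93 r2=0xa5 r3=0xef r4=0x21  N=1 Z=0
after  5: r0=0x8c r1=0x93 r2=0xff r3=0xef r4=0x21  N=1 Z=0
after  6: r0=0x8c r1=0x93 r2=0xff r3=0x95 r4=0x21  N=1 Z=0
-- IRQ taken; context saved, return-PC = 7 --
mismatch: r3: reported 0xd5 vs actual 0x95

BAD = r3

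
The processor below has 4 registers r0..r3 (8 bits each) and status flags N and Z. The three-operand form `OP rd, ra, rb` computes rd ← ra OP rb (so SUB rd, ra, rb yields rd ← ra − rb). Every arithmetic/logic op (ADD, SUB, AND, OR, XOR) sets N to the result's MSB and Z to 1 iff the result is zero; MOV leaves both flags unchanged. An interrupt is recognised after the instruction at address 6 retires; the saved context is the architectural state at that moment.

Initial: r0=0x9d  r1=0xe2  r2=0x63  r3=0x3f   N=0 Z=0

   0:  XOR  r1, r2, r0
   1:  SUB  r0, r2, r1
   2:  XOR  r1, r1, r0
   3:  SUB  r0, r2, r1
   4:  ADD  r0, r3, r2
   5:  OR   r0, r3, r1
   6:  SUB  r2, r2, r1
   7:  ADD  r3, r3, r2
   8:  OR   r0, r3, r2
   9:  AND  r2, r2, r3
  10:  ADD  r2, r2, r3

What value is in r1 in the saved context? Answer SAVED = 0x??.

after  0: r0=0x9d r1=0xfe r2=0x63 r3=0x3f  N=1 Z=0
after  1: r0=0x65 r1=0xfe r2=0x63 r3=0x3f  N=0 Z=0
after  2: r0=0x65 r1=0x9b r2=0x63 r3=0x3f  N=1 Z=0
after  3: r0=0xc8 r1=0x9b r2=0x63 r3=0x3f  N=1 Z=0
after  4: r0=0xa2 r1=0x9b r2=0x63 r3=0x3f  N=1 Z=0
after  5: r0=0xbf r1=0x9b r2=0x63 r3=0x3f  N=1 Z=0
after  6: r0=0xbf r1=0x9b r2=0xc8 r3=0x3f  N=1 Z=0
-- IRQ taken; context saved, return-PC = 7 --

SAVED = 0x9b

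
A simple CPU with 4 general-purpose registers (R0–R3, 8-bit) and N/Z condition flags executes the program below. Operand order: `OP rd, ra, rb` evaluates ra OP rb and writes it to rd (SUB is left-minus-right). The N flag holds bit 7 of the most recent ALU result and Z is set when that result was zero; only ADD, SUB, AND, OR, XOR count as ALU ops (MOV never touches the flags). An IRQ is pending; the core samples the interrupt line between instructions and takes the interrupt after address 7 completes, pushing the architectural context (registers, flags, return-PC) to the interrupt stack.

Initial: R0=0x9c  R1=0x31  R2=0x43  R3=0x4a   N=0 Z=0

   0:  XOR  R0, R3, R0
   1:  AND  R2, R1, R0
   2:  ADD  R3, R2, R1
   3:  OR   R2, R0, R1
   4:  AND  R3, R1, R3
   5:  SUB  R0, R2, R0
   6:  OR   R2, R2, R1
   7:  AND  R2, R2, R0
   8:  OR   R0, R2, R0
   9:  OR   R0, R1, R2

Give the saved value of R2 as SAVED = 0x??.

SAVED = 0x21

after  0: R0=0xd6 R1=0x31 R2=0x43 R3=0x4a  N=1 Z=0
after  1: R0=0xd6 R1=0x31 R2=0x10 R3=0x4a  N=0 Z=0
after  2: R0=0xd6 R1=0x31 R2=0x10 R3=0x41  N=0 Z=0
after  3: R0=0xd6 R1=0x31 R2=0xf7 R3=0x41  N=1 Z=0
after  4: R0=0xd6 R1=0x31 R2=0xf7 R3=0x01  N=0 Z=0
after  5: R0=0x21 R1=0x31 R2=0xf7 R3=0x01  N=0 Z=0
after  6: R0=0x21 R1=0x31 R2=0xf7 R3=0x01  N=1 Z=0
after  7: R0=0x21 R1=0x31 R2=0x21 R3=0x01  N=0 Z=0
-- IRQ taken; context saved, return-PC = 8 --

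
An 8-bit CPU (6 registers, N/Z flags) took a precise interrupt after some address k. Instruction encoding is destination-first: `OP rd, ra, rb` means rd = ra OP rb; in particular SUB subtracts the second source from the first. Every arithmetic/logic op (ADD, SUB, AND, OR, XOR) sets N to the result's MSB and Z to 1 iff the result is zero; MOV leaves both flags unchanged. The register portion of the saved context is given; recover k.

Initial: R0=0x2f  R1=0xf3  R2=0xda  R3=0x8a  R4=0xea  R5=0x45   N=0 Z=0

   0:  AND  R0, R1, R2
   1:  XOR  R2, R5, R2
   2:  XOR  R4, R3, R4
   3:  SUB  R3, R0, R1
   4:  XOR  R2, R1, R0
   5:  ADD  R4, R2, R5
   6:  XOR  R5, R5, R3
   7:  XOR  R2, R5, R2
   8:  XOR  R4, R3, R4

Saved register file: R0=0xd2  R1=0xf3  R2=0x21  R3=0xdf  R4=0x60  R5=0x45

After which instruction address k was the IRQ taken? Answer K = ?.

K = 4

after  0: R0=0xd2 R1=0xf3 R2=0xda R3=0x8a R4=0xea R5=0x45  N=1 Z=0
after  1: R0=0xd2 R1=0xf3 R2=0x9f R3=0x8a R4=0xea R5=0x45  N=1 Z=0
after  2: R0=0xd2 R1=0xf3 R2=0x9f R3=0x8a R4=0x60 R5=0x45  N=0 Z=0
after  3: R0=0xd2 R1=0xf3 R2=0x9f R3=0xdf R4=0x60 R5=0x45  N=1 Z=0
after  4: R0=0xd2 R1=0xf3 R2=0x21 R3=0xdf R4=0x60 R5=0x45  N=0 Z=0
-- IRQ taken; context saved, return-PC = 5 --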